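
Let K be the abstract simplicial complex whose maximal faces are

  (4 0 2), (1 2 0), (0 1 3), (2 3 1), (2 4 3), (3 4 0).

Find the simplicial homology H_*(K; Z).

K has 5 vertices, 9 edges, 6 triangles.
rank ∂_0 = 0, rank ∂_1 = 4 ⇒ b_0 = 5 − 0 − 4 = 1; all invariant factors of ∂_1 are 1 so no torsion. So H_0 ≅ Z.
rank ∂_1 = 4, rank ∂_2 = 5 ⇒ b_1 = 9 − 4 − 5 = 0; all invariant factors of ∂_2 are 1 so no torsion. So H_1 ≅ 0.
rank ∂_2 = 5, rank ∂_3 = 0 ⇒ b_2 = 6 − 5 − 0 = 1. So H_2 ≅ Z.

H_0 = Z,  H_1 = 0,  H_2 = Z.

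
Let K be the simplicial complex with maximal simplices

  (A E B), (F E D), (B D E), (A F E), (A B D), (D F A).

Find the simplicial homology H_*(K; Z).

H_0 ≅ Z,  H_1 = 0,  H_2 ≅ Z.

Order the vertices as A < B < D < E < F. Listing each simplex with vertices in this order, K has dimension 2 with simplices:

  0-simplices (5): A, B, D, E, F
  1-simplices (9): AB, AD, AE, AF, BD, BE, DE, DF, EF
  2-simplices (6): ABD, ABE, ADF, AEF, BDE, DEF

Hence C_0 ≅ Z^5, C_1 ≅ Z^9, C_2 ≅ Z^6.

∂_1: C_1 → C_0 sends each edge [p,q] (with p < q) to q − p. For instance
  ∂EF = F − E.
The 5×9 boundary matrix has rank 4 and Smith normal form diag(1,1,1,1).

Boundary ∂_2: C_2 → C_1 acts by ∂[p,q,r] = [q,r] − [p,r] + [p,q]. For instance
  ∂BDE = DE − BE + BD,
  ∂AEF = EF − AF + AE.
This gives a 9×6 integer matrix of rank 5; reducing to Smith normal form yields diagonal entries (1,1,1,1,1).

Reading off H_k = ker ∂_k / im ∂_{k+1}:

  H_0: rank C_0 − rank ∂_1 = 5 − 4 = 1, and the invariant factors of ∂_1 are all 1, so H_0 = Z.
  H_1: rank ker ∂_1 − rank ∂_2 = (9 − 4) − 5 = 0, and the invariant factors of ∂_2 are all 1, so H_1 = 0.
  H_2: rank ker ∂_2 − rank ∂_3 = (6 − 5) − 0 = 1, and there is no ∂_3, so H_2 = Z.

As a check, the Euler characteristic is 5 − 9 + 6 = 2, which agrees with 1 − 0 + 1 = 2.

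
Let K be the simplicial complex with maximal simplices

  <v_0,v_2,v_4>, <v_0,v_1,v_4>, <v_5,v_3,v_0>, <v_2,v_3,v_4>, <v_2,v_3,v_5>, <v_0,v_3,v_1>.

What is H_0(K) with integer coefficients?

We work with the vertex ordering v_0 < v_1 < v_2 < v_3 < v_4 < v_5. The simplices of K, each written with vertices in increasing order, are:

  0-simplices (6): [v_0], [v_1], [v_2], [v_3], [v_4], [v_5]
  1-simplices (12): [v_0,v_1], [v_0,v_2], [v_0,v_3], [v_0,v_4], [v_0,v_5], [v_1,v_3], [v_1,v_4], [v_2,v_3], [v_2,v_4], [v_2,v_5], [v_3,v_4], [v_3,v_5]
  2-simplices (6): [v_0,v_1,v_3], [v_0,v_1,v_4], [v_0,v_2,v_4], [v_0,v_3,v_5], [v_2,v_3,v_4], [v_2,v_3,v_5]

giving chain groups C_0 ≅ Z^6, C_1 ≅ Z^12, C_2 ≅ Z^6.

The boundary map ∂_1: C_1 → C_0 maps an edge to its endpoints' difference, ∂[p,q] = q − p.
The 6×12 boundary matrix has rank 5 and Smith normal form diag(1,1,1,1,1).

The boundary map ∂_2: C_2 → C_1 acts by ∂[p,q,r] = [q,r] − [p,r] + [p,q]. For instance
  ∂[v_0,v_1,v_3] = [v_1,v_3] − [v_0,v_3] + [v_0,v_1],
  ∂[v_0,v_2,v_4] = [v_2,v_4] − [v_0,v_4] + [v_0,v_2].
As a 12×6 matrix over Z this has rank 6, with invariant factors (1,1,1,1,1,1).

Now H_k = ker ∂_k / im ∂_{k+1}, so:

  H_0: rank C_0 − rank ∂_1 = 6 − 5 = 1, and the invariant factors of ∂_1 are all 1, so H_0 ≅ Z.

H_0 ≅ Z.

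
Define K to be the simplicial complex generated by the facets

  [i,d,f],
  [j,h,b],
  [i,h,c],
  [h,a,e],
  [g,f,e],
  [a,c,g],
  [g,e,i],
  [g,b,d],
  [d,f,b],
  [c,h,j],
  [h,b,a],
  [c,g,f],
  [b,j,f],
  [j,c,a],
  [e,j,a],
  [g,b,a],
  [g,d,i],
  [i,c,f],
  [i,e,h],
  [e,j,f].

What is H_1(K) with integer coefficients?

We work with the vertex ordering a < b < c < d < e < f < g < h < i < j. The simplices of K, each written with vertices in increasing order, are:

  0-simplices (10): a, b, c, d, e, f, g, h, i, j
  1-simplices (30): ab, ac, ae, ag, ah, aj, bd, bf, bg, bh, bj, cf, cg, ch, ci, cj, df, dg, di, ef, eg, eh, ei, ej, fg, fi, fj, gi, hi, hj
  2-simplices (20): abg, abh, acg, acj, aeh, aej, bdf, bdg, bfj, bhj, cfg, cfi, chi, chj, dfi, dgi, efg, efj, egi, ehi

Hence C_0 ≅ Z^10, C_1 ≅ Z^30, C_2 ≅ Z^20.

∂_1: C_1 → C_0 maps an edge to its endpoints' difference, ∂[p,q] = q − p.
As a 10×30 matrix over Z this has rank 9, with invariant factors (1,1,1,1,1,1,1,1,1).

The boundary map ∂_2: C_2 → C_1 maps a triangle to the signed sum of its edges. For instance
  ∂cfi = fi − ci + cf,
  ∂dgi = gi − di + dg.
As a 30×20 matrix over Z this has rank 20, with invariant factors (1,1,1,1,1,1,1,1,1,1,1,1,1,1,1,1,1,1,1,2).

Reading off H_k = ker ∂_k / im ∂_{k+1}:

  H_1: rank ker ∂_1 − rank ∂_2 = (30 − 9) − 20 = 1, and ∂_2 has invariant factor 2 > 1, so H_1 = Z × Z/2.

(K is a triangulation of the Klein bottle.)

H_1 ≅ Z × Z/2.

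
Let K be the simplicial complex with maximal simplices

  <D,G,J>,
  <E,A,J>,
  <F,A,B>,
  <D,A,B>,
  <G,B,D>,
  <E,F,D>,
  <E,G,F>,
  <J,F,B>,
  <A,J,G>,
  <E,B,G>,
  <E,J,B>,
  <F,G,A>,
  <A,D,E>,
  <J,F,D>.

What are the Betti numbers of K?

Order the vertices as A < B < D < E < F < G < J. Listing each simplex with vertices in this order, K has dimension 2 with simplices:

  0-simplices (7): A, B, D, E, F, G, J
  1-simplices (21): AB, AD, AE, AF, AG, AJ, BD, BE, BF, BG, BJ, DE, DF, DG, DJ, EF, EG, EJ, FG, FJ, GJ
  2-simplices (14): ABD, ABF, ADE, AEJ, AFG, AGJ, BDG, BEG, BEJ, BFJ, DEF, DFJ, DGJ, EFG

Hence C_0 ≅ Z^7, C_1 ≅ Z^21, C_2 ≅ Z^14.

The boundary map ∂_1: C_1 → C_0 is given by ∂[p,q] = [q] − [p].
This gives a 7×21 integer matrix of rank 6; reducing to Smith normal form yields diagonal entries (1,1,1,1,1,1).

Boundary ∂_2: C_2 → C_1 acts by ∂[p,q,r] = [q,r] − [p,r] + [p,q]. For instance
  ∂BDG = DG − BG + BD,
  ∂AEJ = EJ − AJ + AE.
The resulting 21×14 matrix has rank 13, and its Smith normal form has invariant factors (1,1,1,1,1,1,1,1,1,1,1,1,1).

Now H_k = ker ∂_k / im ∂_{k+1}, so:

  H_0: rank C_0 − rank ∂_1 = 7 − 6 = 1, and the invariant factors of ∂_1 are all 1, so H_0 = Z.
  H_1: rank ker ∂_1 − rank ∂_2 = (21 − 6) − 13 = 2, and the invariant factors of ∂_2 are all 1, so H_1 = Z^2.
  H_2: rank ker ∂_2 − rank ∂_3 = (14 − 13) − 0 = 1, and there is no ∂_3, so H_2 = Z.

Hence the Betti numbers are b_0 = 1, b_1 = 2, b_2 = 1.

b_0 = 1, b_1 = 2, b_2 = 1.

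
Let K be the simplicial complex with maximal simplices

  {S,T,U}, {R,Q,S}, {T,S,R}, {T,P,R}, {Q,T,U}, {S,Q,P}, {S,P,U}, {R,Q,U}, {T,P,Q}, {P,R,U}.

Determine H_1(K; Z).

K has 6 vertices, 15 edges, 10 triangles.
rank ∂_1 = 5, rank ∂_2 = 10 ⇒ b_1 = 15 − 5 − 10 = 0; ∂_2 has invariant factor(s) [2] giving torsion. So H_1 = Z/2.

H_1 ≅ Z/2.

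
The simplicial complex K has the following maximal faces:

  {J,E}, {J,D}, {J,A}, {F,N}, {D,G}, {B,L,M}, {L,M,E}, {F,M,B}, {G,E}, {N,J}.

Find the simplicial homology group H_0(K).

H_0 ≅ Z.

We work with the vertex ordering A < B < D < E < F < G < J < L < M < N. The simplices of K, each written with vertices in increasing order, are:

  0-simplices (10): A, B, D, E, F, G, J, L, M, N
  1-simplices (14): AJ, BF, BL, BM, DG, DJ, EG, EJ, EL, EM, FM, FN, JN, LM
  2-simplices (3): BFM, BLM, ELM

giving chain groups C_0 ≅ Z^10, C_1 ≅ Z^14, C_2 ≅ Z^3.

Boundary ∂_1: C_1 → C_0 maps an edge to its endpoints' difference, ∂[p,q] = q − p. For instance
  ∂EG = G − E.
As a 10×14 matrix over Z this has rank 9, with invariant factors (1,1,1,1,1,1,1,1,1).

The boundary map ∂_2: C_2 → C_1 maps a triangle to the signed sum of its edges. For instance
  ∂BLM = LM − BM + BL,
  ∂ELM = LM − EM + EL.
As a 14×3 matrix over Z this has rank 3, with invariant factors (1,1,1).

From H_k ≅ ker(∂_k) / im(∂_{k+1}) we obtain:

  H_0: rank C_0 − rank ∂_1 = 10 − 9 = 1, and the invariant factors of ∂_1 are all 1, so H_0 ≅ Z.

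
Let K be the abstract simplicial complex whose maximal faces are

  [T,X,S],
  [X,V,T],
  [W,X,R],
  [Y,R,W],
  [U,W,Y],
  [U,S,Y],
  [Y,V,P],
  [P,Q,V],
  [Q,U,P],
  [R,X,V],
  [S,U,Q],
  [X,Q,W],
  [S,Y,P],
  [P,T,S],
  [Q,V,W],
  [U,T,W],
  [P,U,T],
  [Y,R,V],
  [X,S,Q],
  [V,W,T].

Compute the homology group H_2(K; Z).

Fix the vertex order P < Q < R < S < T < U < V < W < X < Y and write every simplex with vertices in increasing order. Then dim K = 2 and the simplices of K are:

  0-simplices (10): P, Q, R, S, T, U, V, W, X, Y
  1-simplices (30): PQ, PS, PT, PU, PV, PY, QS, QU, QV, QW, QX, RV, RW, RX, RY, ST, SU, SX, SY, TU, TV, TW, TX, UW, UY, VW, VX, VY, WX, WY
  2-simplices (20): PQU, PQV, PST, PSY, PTU, PVY, QSU, QSX, QVW, QWX, RVX, RVY, RWX, RWY, STX, SUY, TUW, TVW, TVX, UWY

Hence C_0 ≅ Z^10, C_1 ≅ Z^30, C_2 ≅ Z^20.

Boundary ∂_1: C_1 → C_0 is given by ∂[p,q] = [q] − [p]. For instance
  ∂SX = X − S.
As a 10×30 matrix over Z this has rank 9, with invariant factors (1,1,1,1,1,1,1,1,1).

The boundary map ∂_2: C_2 → C_1 acts by ∂[p,q,r] = [q,r] − [p,r] + [p,q]. For instance
  ∂UWY = WY − UY + UW,
  ∂RWY = WY − RY + RW.
This gives a 30×20 integer matrix of rank 20; reducing to Smith normal form yields diagonal entries (1,1,1,1,1,1,1,1,1,1,1,1,1,1,1,1,1,1,1,2).

Computing H_k = (kernel of ∂_k) / (image of ∂_{k+1}):

  H_2: rank ker ∂_2 − rank ∂_3 = (20 − 20) − 0 = 0, and there is no ∂_3, so H_2 = 0.

H_2 ≅ 0.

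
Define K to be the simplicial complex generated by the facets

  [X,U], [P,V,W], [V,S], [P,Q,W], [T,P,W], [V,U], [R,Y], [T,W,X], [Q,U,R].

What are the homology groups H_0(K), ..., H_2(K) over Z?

H_0 = Z,  H_1 = Z^2,  H_2 = 0.

Take the total order P < Q < R < S < T < U < V < W < X < Y on the vertex set. Then K (dimension 2) consists of the simplices:

  0-simplices (10): P, Q, R, S, T, U, V, W, X, Y
  1-simplices (16): PQ, PT, PV, PW, QR, QU, QW, RU, RY, SV, TW, TX, UV, UX, VW, WX
  2-simplices (5): PQW, PTW, PVW, QRU, TWX

so the chain groups are C_0 ≅ Z^10, C_1 ≅ Z^16, C_2 ≅ Z^5.

∂_1: C_1 → C_0 is given by ∂[p,q] = [q] − [p]. For instance
  ∂UX = X − U.
This gives a 10×16 integer matrix of rank 9; reducing to Smith normal form yields diagonal entries (1,1,1,1,1,1,1,1,1).

Boundary ∂_2: C_2 → C_1 acts by ∂[p,q,r] = [q,r] − [p,r] + [p,q]. For instance
  ∂TWX = WX − TX + TW,
  ∂PVW = VW − PW + PV.
The resulting 16×5 matrix has rank 5, and its Smith normal form has invariant factors (1,1,1,1,1).

Now H_k = ker ∂_k / im ∂_{k+1}, so:

  H_0: rank C_0 − rank ∂_1 = 10 − 9 = 1, and the invariant factors of ∂_1 are all 1, so H_0 ≅ Z.
  H_1: rank ker ∂_1 − rank ∂_2 = (16 − 9) − 5 = 2, and the invariant factors of ∂_2 are all 1, so H_1 ≅ Z^2.
  H_2: rank ker ∂_2 − rank ∂_3 = (5 − 5) − 0 = 0, and there is no ∂_3, so H_2 ≅ 0.

As a check, the Euler characteristic is 10 − 16 + 5 = -1, which agrees with 1 − 2 + 0 = -1.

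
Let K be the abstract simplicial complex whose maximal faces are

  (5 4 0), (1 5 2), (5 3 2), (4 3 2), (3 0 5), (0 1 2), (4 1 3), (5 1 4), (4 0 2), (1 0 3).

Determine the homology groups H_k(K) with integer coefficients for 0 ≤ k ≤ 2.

H_0 ≅ Z,  H_1 ≅ Z/2,  H_2 = 0.

K has 6 vertices, 15 edges, 10 triangles.
rank ∂_0 = 0, rank ∂_1 = 5 ⇒ b_0 = 6 − 0 − 5 = 1; all invariant factors of ∂_1 are 1 so no torsion. So H_0 ≅ Z.
rank ∂_1 = 5, rank ∂_2 = 10 ⇒ b_1 = 15 − 5 − 10 = 0; ∂_2 has invariant factor(s) [2] giving torsion. So H_1 ≅ Z/2.
rank ∂_2 = 10, rank ∂_3 = 0 ⇒ b_2 = 10 − 10 − 0 = 0. So H_2 ≅ 0.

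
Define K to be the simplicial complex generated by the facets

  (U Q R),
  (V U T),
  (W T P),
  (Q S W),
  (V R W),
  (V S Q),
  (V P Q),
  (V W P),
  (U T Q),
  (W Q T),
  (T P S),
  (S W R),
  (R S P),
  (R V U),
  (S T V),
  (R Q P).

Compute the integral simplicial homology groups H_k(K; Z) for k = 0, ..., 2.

H_0 ≅ Z,  H_1 ≅ Z^2,  H_2 ≅ Z.

We work with the vertex ordering P < Q < R < S < T < U < V < W. The simplices of K, each written with vertices in increasing order, are:

  0-simplices (8): P, Q, R, S, T, U, V, W
  1-simplices (24): PQ, PR, PS, PT, PV, PW, QR, QS, QT, QU, QV, QW, RS, RU, RV, RW, ST, SV, SW, TU, TV, TW, UV, VW
  2-simplices (16): PQR, PQV, PRS, PST, PTW, PVW, QRU, QSV, QSW, QTU, QTW, RSW, RUV, RVW, STV, TUV

giving chain groups C_0 ≅ Z^8, C_1 ≅ Z^24, C_2 ≅ Z^16.

Boundary ∂_1: C_1 → C_0 is given by ∂[p,q] = [q] − [p]. For instance
  ∂QR = R − Q.
This gives a 8×24 integer matrix of rank 7; reducing to Smith normal form yields diagonal entries (1,1,1,1,1,1,1).

The boundary map ∂_2: C_2 → C_1 sends each 2-simplex [p,q,r] to [q,r] − [p,r] + [p,q]. For instance
  ∂QSV = SV − QV + QS,
  ∂RUV = UV − RV + RU.
The 24×16 boundary matrix has rank 15 and Smith normal form diag(1,1,1,1,1,1,1,1,1,1,1,1,1,1,1).

Reading off H_k = ker ∂_k / im ∂_{k+1}:

  H_0: rank C_0 − rank ∂_1 = 8 − 7 = 1, and the invariant factors of ∂_1 are all 1, so H_0 ≅ Z.
  H_1: rank ker ∂_1 − rank ∂_2 = (24 − 7) − 15 = 2, and the invariant factors of ∂_2 are all 1, so H_1 ≅ Z^2.
  H_2: rank ker ∂_2 − rank ∂_3 = (16 − 15) − 0 = 1, and there is no ∂_3, so H_2 ≅ Z.

As a check, the Euler characteristic is 8 − 24 + 16 = 0, which agrees with 1 − 2 + 1 = 0.
(K is a triangulation of the torus T^2.)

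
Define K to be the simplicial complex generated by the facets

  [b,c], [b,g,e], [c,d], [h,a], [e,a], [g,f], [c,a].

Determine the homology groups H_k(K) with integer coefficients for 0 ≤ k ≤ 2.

Fix the vertex order a < b < c < d < e < f < g < h and write every simplex with vertices in increasing order. Then dim K = 2 and the simplices of K are:

  0-simplices (8): a, b, c, d, e, f, g, h
  1-simplices (9): ac, ae, ah, bc, be, bg, cd, eg, fg
  2-simplices (1): beg

giving chain groups C_0 ≅ Z^8, C_1 ≅ Z^9, C_2 ≅ Z^1.

The boundary map ∂_1: C_1 → C_0 is given by ∂[p,q] = [q] − [p]. For instance
  ∂eg = g − e.
This gives a 8×9 integer matrix of rank 7; reducing to Smith normal form yields diagonal entries (1,1,1,1,1,1,1).

The boundary map ∂_2: C_2 → C_1 acts by ∂[p,q,r] = [q,r] − [p,r] + [p,q]. For instance
  ∂beg = eg − bg + be.
The 9×1 boundary matrix has rank 1 and Smith normal form diag(1).

Computing H_k = (kernel of ∂_k) / (image of ∂_{k+1}):

  H_0: rank C_0 − rank ∂_1 = 8 − 7 = 1, and the invariant factors of ∂_1 are all 1, so H_0 = Z.
  H_1: rank ker ∂_1 − rank ∂_2 = (9 − 7) − 1 = 1, and the invariant factors of ∂_2 are all 1, so H_1 = Z.
  H_2: rank ker ∂_2 − rank ∂_3 = (1 − 1) − 0 = 0, and there is no ∂_3, so H_2 = 0.

H_0 = Z,  H_1 = Z,  H_2 = 0.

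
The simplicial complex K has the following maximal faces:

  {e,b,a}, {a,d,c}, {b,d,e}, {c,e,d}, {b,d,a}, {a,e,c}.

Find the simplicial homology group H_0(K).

H_0 = Z.

Fix the vertex order a < b < c < d < e and write every simplex with vertices in increasing order. Then dim K = 2 and the simplices of K are:

  0-simplices (5): a, b, c, d, e
  1-simplices (9): ab, ac, ad, ae, bd, be, cd, ce, de
  2-simplices (6): abd, abe, acd, ace, bde, cde

giving chain groups C_0 ≅ Z^5, C_1 ≅ Z^9, C_2 ≅ Z^6.

The boundary map ∂_1: C_1 → C_0 sends each edge [p,q] (with p < q) to q − p.
As a 5×9 matrix over Z this has rank 4, with invariant factors (1,1,1,1).

Boundary ∂_2: C_2 → C_1 maps a triangle to the signed sum of its edges. For instance
  ∂ace = ce − ae + ac,
  ∂cde = de − ce + cd.
As a 9×6 matrix over Z this has rank 5, with invariant factors (1,1,1,1,1).

Reading off H_k = ker ∂_k / im ∂_{k+1}:

  H_0: rank C_0 − rank ∂_1 = 5 − 4 = 1, and the invariant factors of ∂_1 are all 1, so H_0 = Z.

(K is a triangulation of the 2-sphere S^2.)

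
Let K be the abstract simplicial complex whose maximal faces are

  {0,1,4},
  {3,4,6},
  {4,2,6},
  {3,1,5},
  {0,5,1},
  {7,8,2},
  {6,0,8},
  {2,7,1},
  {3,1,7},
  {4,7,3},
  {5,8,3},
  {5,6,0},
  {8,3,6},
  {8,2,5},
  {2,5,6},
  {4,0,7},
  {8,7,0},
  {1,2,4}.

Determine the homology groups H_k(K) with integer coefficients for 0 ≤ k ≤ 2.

K has 9 vertices, 27 edges, 18 triangles.
rank ∂_0 = 0, rank ∂_1 = 8 ⇒ b_0 = 9 − 0 − 8 = 1; all invariant factors of ∂_1 are 1 so no torsion. So H_0 ≅ Z.
rank ∂_1 = 8, rank ∂_2 = 18 ⇒ b_1 = 27 − 8 − 18 = 1; ∂_2 has invariant factor(s) [2] giving torsion. So H_1 ≅ Z ⊕ Z/2Z.
rank ∂_2 = 18, rank ∂_3 = 0 ⇒ b_2 = 18 − 18 − 0 = 0. So H_2 ≅ 0.

H_0 ≅ Z,  H_1 ≅ Z ⊕ Z/2Z,  H_2 = 0.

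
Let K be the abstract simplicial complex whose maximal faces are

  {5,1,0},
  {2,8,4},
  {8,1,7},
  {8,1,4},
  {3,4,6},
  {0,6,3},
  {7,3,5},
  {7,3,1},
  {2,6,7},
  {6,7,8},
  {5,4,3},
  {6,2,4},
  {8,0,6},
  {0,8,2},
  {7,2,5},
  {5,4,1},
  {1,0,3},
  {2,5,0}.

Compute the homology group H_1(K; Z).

Fix the vertex order 0 < 1 < 2 < 3 < 4 < 5 < 6 < 7 < 8 and write every simplex with vertices in increasing order. Then dim K = 2 and the simplices of K are:

  0-simplices (9): [0], [1], [2], [3], [4], [5], [6], [7], [8]
  1-simplices (27): (27 of them)
  2-simplices (18): [0,1,3], [0,1,5], [0,2,5], [0,2,8], [0,3,6], [0,6,8], [1,3,7], [1,4,5], [1,4,8], [1,7,8], [2,4,6], [2,4,8], [2,5,7], [2,6,7], [3,4,5], [3,4,6], [3,5,7], [6,7,8]

giving chain groups C_0 ≅ Z^9, C_1 ≅ Z^27, C_2 ≅ Z^18.

∂_1: C_1 → C_0 maps an edge to its endpoints' difference, ∂[p,q] = q − p.
As a 9×27 matrix over Z this has rank 8, with invariant factors (1,1,1,1,1,1,1,1).

∂_2: C_2 → C_1 sends each 2-simplex [p,q,r] to [q,r] − [p,r] + [p,q]. For instance
  ∂[3,4,5] = [4,5] − [3,5] + [3,4],
  ∂[0,1,3] = [1,3] − [0,3] + [0,1].
This gives a 27×18 integer matrix of rank 18; reducing to Smith normal form yields diagonal entries (1,1,1,1,1,1,1,1,1,1,1,1,1,1,1,1,1,2).

Now H_k = ker ∂_k / im ∂_{k+1}, so:

  H_1: rank ker ∂_1 − rank ∂_2 = (27 − 8) − 18 = 1, and ∂_2 has invariant factor 2 > 1, so H_1 ≅ Z ⊕ Z/2Z.

H_1 = Z ⊕ Z/2Z.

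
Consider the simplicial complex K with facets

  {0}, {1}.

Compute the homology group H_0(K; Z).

Order the vertices as 0 < 1. Listing each simplex with vertices in this order, K has dimension 0 with simplices:

  0-simplices (2): [0], [1]

so the chain groups are C_0 ≅ Z^2.

Computing H_k = (kernel of ∂_k) / (image of ∂_{k+1}):

  H_0: rank C_0 − rank ∂_1 = 2 − 0 = 2, and there is no ∂_1, so H_0 ≅ Z^2.

H_0 ≅ Z^2.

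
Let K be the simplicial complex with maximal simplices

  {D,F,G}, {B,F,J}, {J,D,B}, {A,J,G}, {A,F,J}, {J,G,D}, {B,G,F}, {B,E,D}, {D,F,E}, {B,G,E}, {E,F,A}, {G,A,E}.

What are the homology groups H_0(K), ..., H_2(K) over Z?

Fix the vertex order A < B < D < E < F < G < J and write every simplex with vertices in increasing order. Then dim K = 2 and the simplices of K are:

  0-simplices (7): A, B, D, E, F, G, J
  1-simplices (18): AE, AF, AG, AJ, BD, BE, BF, BG, BJ, DE, DF, DG, DJ, EF, EG, FG, FJ, GJ
  2-simplices (12): AEF, AEG, AFJ, AGJ, BDE, BDJ, BEG, BFG, BFJ, DEF, DFG, DGJ

Hence C_0 ≅ Z^7, C_1 ≅ Z^18, C_2 ≅ Z^12.

∂_1: C_1 → C_0 maps an edge to its endpoints' difference, ∂[p,q] = q − p. For instance
  ∂AG = G − A.
The resulting 7×18 matrix has rank 6, and its Smith normal form has invariant factors (1,1,1,1,1,1).

Boundary ∂_2: C_2 → C_1 sends each 2-simplex [p,q,r] to [q,r] − [p,r] + [p,q]. For instance
  ∂BFJ = FJ − BJ + BF,
  ∂AEF = EF − AF + AE.
As a 18×12 matrix over Z this has rank 12, with invariant factors (1,1,1,1,1,1,1,1,1,1,1,2).

From H_k ≅ ker(∂_k) / im(∂_{k+1}) we obtain:

  H_0: rank C_0 − rank ∂_1 = 7 − 6 = 1, and the invariant factors of ∂_1 are all 1, so H_0 = Z.
  H_1: rank ker ∂_1 − rank ∂_2 = (18 − 6) − 12 = 0, and ∂_2 has invariant factor 2 > 1, so H_1 = Z/2.
  H_2: rank ker ∂_2 − rank ∂_3 = (12 − 12) − 0 = 0, and there is no ∂_3, so H_2 = 0.

H_0 ≅ Z,  H_1 ≅ Z/2,  H_2 = 0.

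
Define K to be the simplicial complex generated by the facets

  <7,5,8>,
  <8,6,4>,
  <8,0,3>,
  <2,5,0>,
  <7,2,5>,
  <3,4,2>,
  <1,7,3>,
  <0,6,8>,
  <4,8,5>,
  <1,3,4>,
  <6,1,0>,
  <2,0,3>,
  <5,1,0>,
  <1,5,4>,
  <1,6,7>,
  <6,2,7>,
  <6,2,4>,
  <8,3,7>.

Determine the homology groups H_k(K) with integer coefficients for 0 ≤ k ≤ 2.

H_0 ≅ Z,  H_1 ≅ Z^2,  H_2 ≅ Z.

We work with the vertex ordering 0 < 1 < 2 < 3 < 4 < 5 < 6 < 7 < 8. The simplices of K, each written with vertices in increasing order, are:

  0-simplices (9): [0], [1], [2], [3], [4], [5], [6], [7], [8]
  1-simplices (27): (27 of them)
  2-simplices (18): [0,1,5], [0,1,6], [0,2,3], [0,2,5], [0,3,8], [0,6,8], [1,3,4], [1,3,7], [1,4,5], [1,6,7], [2,3,4], [2,4,6], [2,5,7], [2,6,7], [3,7,8], [4,5,8], [4,6,8], [5,7,8]

so the chain groups are C_0 ≅ Z^9, C_1 ≅ Z^27, C_2 ≅ Z^18.

The boundary map ∂_1: C_1 → C_0 maps an edge to its endpoints' difference, ∂[p,q] = q − p. For instance
  ∂[6,7] = [7] − [6].
The resulting 9×27 matrix has rank 8, and its Smith normal form has invariant factors (1,1,1,1,1,1,1,1).

The boundary map ∂_2: C_2 → C_1 sends each 2-simplex [p,q,r] to [q,r] − [p,r] + [p,q]. For instance
  ∂[0,6,8] = [6,8] − [0,8] + [0,6],
  ∂[4,6,8] = [6,8] − [4,8] + [4,6].
This gives a 27×18 integer matrix of rank 17; reducing to Smith normal form yields diagonal entries (1,1,1,1,1,1,1,1,1,1,1,1,1,1,1,1,1).

From H_k ≅ ker(∂_k) / im(∂_{k+1}) we obtain:

  H_0: rank C_0 − rank ∂_1 = 9 − 8 = 1, and the invariant factors of ∂_1 are all 1, so H_0 = Z.
  H_1: rank ker ∂_1 − rank ∂_2 = (27 − 8) − 17 = 2, and the invariant factors of ∂_2 are all 1, so H_1 = Z^2.
  H_2: rank ker ∂_2 − rank ∂_3 = (18 − 17) − 0 = 1, and there is no ∂_3, so H_2 = Z.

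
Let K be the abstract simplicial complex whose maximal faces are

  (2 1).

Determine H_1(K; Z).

H_1 ≅ 0.

K has 2 vertices, 1 edge.
rank ∂_1 = 1, rank ∂_2 = 0 ⇒ b_1 = 1 − 1 − 0 = 0. So H_1 = 0.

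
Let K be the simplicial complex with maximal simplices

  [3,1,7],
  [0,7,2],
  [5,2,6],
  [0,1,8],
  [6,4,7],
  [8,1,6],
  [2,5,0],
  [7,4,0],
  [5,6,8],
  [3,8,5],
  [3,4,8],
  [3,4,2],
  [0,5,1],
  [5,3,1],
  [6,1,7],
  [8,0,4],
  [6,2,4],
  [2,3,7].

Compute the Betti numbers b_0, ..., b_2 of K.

Fix the vertex order 0 < 1 < 2 < 3 < 4 < 5 < 6 < 7 < 8 and write every simplex with vertices in increasing order. Then dim K = 2 and the simplices of K are:

  0-simplices (9): [0], [1], [2], [3], [4], [5], [6], [7], [8]
  1-simplices (27): (27 of them)
  2-simplices (18): [0,1,5], [0,1,8], [0,2,5], [0,2,7], [0,4,7], [0,4,8], [1,3,5], [1,3,7], [1,6,7], [1,6,8], [2,3,4], [2,3,7], [2,4,6], [2,5,6], [3,4,8], [3,5,8], [4,6,7], [5,6,8]

Hence C_0 ≅ Z^9, C_1 ≅ Z^27, C_2 ≅ Z^18.

∂_1: C_1 → C_0 maps an edge to its endpoints' difference, ∂[p,q] = q − p. For instance
  ∂[0,5] = [5] − [0].
The resulting 9×27 matrix has rank 8, and its Smith normal form has invariant factors (1,1,1,1,1,1,1,1).

∂_2: C_2 → C_1 sends each 2-simplex [p,q,r] to [q,r] − [p,r] + [p,q]. For instance
  ∂[2,5,6] = [5,6] − [2,6] + [2,5],
  ∂[1,6,8] = [6,8] − [1,8] + [1,6].
This gives a 27×18 integer matrix of rank 18; reducing to Smith normal form yields diagonal entries (1,1,1,1,1,1,1,1,1,1,1,1,1,1,1,1,1,2).

Computing H_k = (kernel of ∂_k) / (image of ∂_{k+1}):

  H_0: rank C_0 − rank ∂_1 = 9 − 8 = 1, and the invariant factors of ∂_1 are all 1, so H_0 ≅ Z.
  H_1: rank ker ∂_1 − rank ∂_2 = (27 − 8) − 18 = 1, and ∂_2 has invariant factor 2 > 1, so H_1 ≅ Z ⊕ Z/2Z.
  H_2: rank ker ∂_2 − rank ∂_3 = (18 − 18) − 0 = 0, and there is no ∂_3, so H_2 ≅ 0.

Hence the Betti numbers are b_0 = 1, b_1 = 1, b_2 = 0.

b_0 = 1, b_1 = 1, b_2 = 0.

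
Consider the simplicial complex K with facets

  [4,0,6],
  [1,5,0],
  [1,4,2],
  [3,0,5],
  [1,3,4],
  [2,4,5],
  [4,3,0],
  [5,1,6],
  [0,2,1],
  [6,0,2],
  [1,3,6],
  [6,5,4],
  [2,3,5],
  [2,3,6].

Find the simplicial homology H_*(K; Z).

H_0 ≅ Z,  H_1 ≅ Z^2,  H_2 ≅ Z.

Order the vertices as 0 < 1 < 2 < 3 < 4 < 5 < 6. Listing each simplex with vertices in this order, K has dimension 2 with simplices:

  0-simplices (7): [0], [1], [2], [3], [4], [5], [6]
  1-simplices (21): [0,1], [0,2], [0,3], [0,4], [0,5], [0,6], [1,2], [1,3], [1,4], [1,5], [1,6], [2,3], [2,4], [2,5], [2,6], [3,4], [3,5], [3,6], [4,5], [4,6], [5,6]
  2-simplices (14): [0,1,2], [0,1,5], [0,2,6], [0,3,4], [0,3,5], [0,4,6], [1,2,4], [1,3,4], [1,3,6], [1,5,6], [2,3,5], [2,3,6], [2,4,5], [4,5,6]

Hence C_0 ≅ Z^7, C_1 ≅ Z^21, C_2 ≅ Z^14.

Boundary ∂_1: C_1 → C_0 sends each edge [p,q] (with p < q) to q − p. For instance
  ∂[2,6] = [6] − [2].
The 7×21 boundary matrix has rank 6 and Smith normal form diag(1,1,1,1,1,1).

The boundary map ∂_2: C_2 → C_1 acts by ∂[p,q,r] = [q,r] − [p,r] + [p,q]. For instance
  ∂[0,1,2] = [1,2] − [0,2] + [0,1],
  ∂[0,3,5] = [3,5] − [0,5] + [0,3].
The 21×14 boundary matrix has rank 13 and Smith normal form diag(1,1,1,1,1,1,1,1,1,1,1,1,1).

Computing H_k = (kernel of ∂_k) / (image of ∂_{k+1}):

  H_0: rank C_0 − rank ∂_1 = 7 − 6 = 1, and the invariant factors of ∂_1 are all 1, so H_0 = Z.
  H_1: rank ker ∂_1 − rank ∂_2 = (21 − 6) − 13 = 2, and the invariant factors of ∂_2 are all 1, so H_1 = Z^2.
  H_2: rank ker ∂_2 − rank ∂_3 = (14 − 13) − 0 = 1, and there is no ∂_3, so H_2 = Z.

As a check, the Euler characteristic is 7 − 21 + 14 = 0, which agrees with 1 − 2 + 1 = 0.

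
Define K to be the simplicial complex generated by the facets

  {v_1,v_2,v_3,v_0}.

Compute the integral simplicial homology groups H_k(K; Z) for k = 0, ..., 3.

H_0 ≅ Z,  H_1 = 0,  H_2 = 0,  H_3 = 0.

We work with the vertex ordering v_0 < v_1 < v_2 < v_3. The simplices of K, each written with vertices in increasing order, are:

  0-simplices (4): [v_0], [v_1], [v_2], [v_3]
  1-simplices (6): [v_0,v_1], [v_0,v_2], [v_0,v_3], [v_1,v_2], [v_1,v_3], [v_2,v_3]
  2-simplices (4): [v_0,v_1,v_2], [v_0,v_1,v_3], [v_0,v_2,v_3], [v_1,v_2,v_3]
  3-simplices (1): [v_0,v_1,v_2,v_3]

Hence C_0 ≅ Z^4, C_1 ≅ Z^6, C_2 ≅ Z^4, C_3 ≅ Z^1.

The boundary map ∂_1: C_1 → C_0 sends each edge [p,q] (with p < q) to q − p.
As a 4×6 matrix over Z this has rank 3, with invariant factors (1,1,1).

Boundary ∂_2: C_2 → C_1 sends each 2-simplex [p,q,r] to [q,r] − [p,r] + [p,q]. For instance
  ∂[v_0,v_1,v_2] = [v_1,v_2] − [v_0,v_2] + [v_0,v_1],
  ∂[v_0,v_2,v_3] = [v_2,v_3] − [v_0,v_3] + [v_0,v_2].
As a 6×4 matrix over Z this has rank 3, with invariant factors (1,1,1).

∂_3: C_3 → C_2 sends each 3-simplex σ to the alternating sum Σ_i (−1)^i (σ with its i-th vertex removed). For instance
  ∂[v_0,v_1,v_2,v_3] = [v_1,v_2,v_3] − [v_0,v_2,v_3] + [v_0,v_1,v_3] − [v_0,v_1,v_2].
The 4×1 boundary matrix has rank 1 and Smith normal form diag(1).

Reading off H_k = ker ∂_k / im ∂_{k+1}:

  H_0: rank C_0 − rank ∂_1 = 4 − 3 = 1, and the invariant factors of ∂_1 are all 1, so H_0 = Z.
  H_1: rank ker ∂_1 − rank ∂_2 = (6 − 3) − 3 = 0, and the invariant factors of ∂_2 are all 1, so H_1 = 0.
  H_2: rank ker ∂_2 − rank ∂_3 = (4 − 3) − 1 = 0, and the invariant factors of ∂_3 are all 1, so H_2 = 0.
  H_3: rank ker ∂_3 − rank ∂_4 = (1 − 1) − 0 = 0, and there is no ∂_4, so H_3 = 0.

(K is a triangulation of the 3-simplex.)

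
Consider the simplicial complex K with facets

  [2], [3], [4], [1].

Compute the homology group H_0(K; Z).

H_0 = Z^4.

We work with the vertex ordering 1 < 2 < 3 < 4. The simplices of K, each written with vertices in increasing order, are:

  0-simplices (4): [1], [2], [3], [4]

giving chain groups C_0 ≅ Z^4.

Now H_k = ker ∂_k / im ∂_{k+1}, so:

  H_0: rank C_0 − rank ∂_1 = 4 − 0 = 4, and there is no ∂_1, so H_0 ≅ Z^4.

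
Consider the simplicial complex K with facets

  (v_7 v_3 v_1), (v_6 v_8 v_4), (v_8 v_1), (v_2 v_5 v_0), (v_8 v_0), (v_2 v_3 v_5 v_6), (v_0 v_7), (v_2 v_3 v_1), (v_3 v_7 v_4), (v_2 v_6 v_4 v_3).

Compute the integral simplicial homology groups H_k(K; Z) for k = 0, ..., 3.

H_0 = Z,  H_1 = Z^3,  H_2 = 0,  H_3 = 0.

Order the vertices as v_0 < v_1 < v_2 < v_3 < v_4 < v_5 < v_6 < v_7 < v_8. Listing each simplex with vertices in this order, K has dimension 3 with simplices:

  0-simplices (9): [v_0], [v_1], [v_2], [v_3], [v_4], [v_5], [v_6], [v_7], [v_8]
  1-simplices (21): (21 of them)
  2-simplices (12): (12 of them)
  3-simplices (2): [v_2,v_3,v_4,v_6], [v_2,v_3,v_5,v_6]

Hence C_0 ≅ Z^9, C_1 ≅ Z^21, C_2 ≅ Z^12, C_3 ≅ Z^2.

∂_1: C_1 → C_0 sends each edge [p,q] (with p < q) to q − p. For instance
  ∂[v_0,v_8] = [v_8] − [v_0].
The 9×21 boundary matrix has rank 8 and Smith normal form diag(1,1,1,1,1,1,1,1).

∂_2: C_2 → C_1 sends each 2-simplex [p,q,r] to [q,r] − [p,r] + [p,q]. For instance
  ∂[v_2,v_4,v_6] = [v_4,v_6] − [v_2,v_6] + [v_2,v_4],
  ∂[v_2,v_3,v_5] = [v_3,v_5] − [v_2,v_5] + [v_2,v_3].
This gives a 21×12 integer matrix of rank 10; reducing to Smith normal form yields diagonal entries (1,1,1,1,1,1,1,1,1,1).

The boundary map ∂_3: C_3 → C_2 sends each 3-simplex σ to the alternating sum Σ_i (−1)^i (σ with its i-th vertex removed). For instance
  ∂[v_2,v_3,v_4,v_6] = [v_3,v_4,v_6] − [v_2,v_4,v_6] + [v_2,v_3,v_6] − [v_2,v_3,v_4],
  ∂[v_2,v_3,v_5,v_6] = [v_3,v_5,v_6] − [v_2,v_5,v_6] + [v_2,v_3,v_6] − [v_2,v_3,v_5].
The 12×2 boundary matrix has rank 2 and Smith normal form diag(1,1).

From H_k ≅ ker(∂_k) / im(∂_{k+1}) we obtain:

  H_0: rank C_0 − rank ∂_1 = 9 − 8 = 1, and the invariant factors of ∂_1 are all 1, so H_0 ≅ Z.
  H_1: rank ker ∂_1 − rank ∂_2 = (21 − 8) − 10 = 3, and the invariant factors of ∂_2 are all 1, so H_1 ≅ Z^3.
  H_2: rank ker ∂_2 − rank ∂_3 = (12 − 10) − 2 = 0, and the invariant factors of ∂_3 are all 1, so H_2 ≅ 0.
  H_3: rank ker ∂_3 − rank ∂_4 = (2 − 2) − 0 = 0, and there is no ∂_4, so H_3 ≅ 0.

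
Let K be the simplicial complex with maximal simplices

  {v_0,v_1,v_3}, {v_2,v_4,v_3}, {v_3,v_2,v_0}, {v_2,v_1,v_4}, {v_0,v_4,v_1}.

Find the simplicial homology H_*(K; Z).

H_0 = Z,  H_1 = Z,  H_2 = 0.

Take the total order v_0 < v_1 < v_2 < v_3 < v_4 on the vertex set. Then K (dimension 2) consists of the simplices:

  0-simplices (5): [v_0], [v_1], [v_2], [v_3], [v_4]
  1-simplices (10): [v_0,v_1], [v_0,v_2], [v_0,v_3], [v_0,v_4], [v_1,v_2], [v_1,v_3], [v_1,v_4], [v_2,v_3], [v_2,v_4], [v_3,v_4]
  2-simplices (5): [v_0,v_1,v_3], [v_0,v_1,v_4], [v_0,v_2,v_3], [v_1,v_2,v_4], [v_2,v_3,v_4]

giving chain groups C_0 ≅ Z^5, C_1 ≅ Z^10, C_2 ≅ Z^5.

Boundary ∂_1: C_1 → C_0 is given by ∂[p,q] = [q] − [p]. For instance
  ∂[v_3,v_4] = [v_4] − [v_3].
As a 5×10 matrix over Z this has rank 4, with invariant factors (1,1,1,1).

Boundary ∂_2: C_2 → C_1 acts by ∂[p,q,r] = [q,r] − [p,r] + [p,q]. For instance
  ∂[v_0,v_2,v_3] = [v_2,v_3] − [v_0,v_3] + [v_0,v_2],
  ∂[v_2,v_3,v_4] = [v_3,v_4] − [v_2,v_4] + [v_2,v_3].
As a 10×5 matrix over Z this has rank 5, with invariant factors (1,1,1,1,1).

Reading off H_k = ker ∂_k / im ∂_{k+1}:

  H_0: rank C_0 − rank ∂_1 = 5 − 4 = 1, and the invariant factors of ∂_1 are all 1, so H_0 = Z.
  H_1: rank ker ∂_1 − rank ∂_2 = (10 − 4) − 5 = 1, and the invariant factors of ∂_2 are all 1, so H_1 = Z.
  H_2: rank ker ∂_2 − rank ∂_3 = (5 − 5) − 0 = 0, and there is no ∂_3, so H_2 = 0.

As a check, the Euler characteristic is 5 − 10 + 5 = 0, which agrees with 1 − 1 + 0 = 0.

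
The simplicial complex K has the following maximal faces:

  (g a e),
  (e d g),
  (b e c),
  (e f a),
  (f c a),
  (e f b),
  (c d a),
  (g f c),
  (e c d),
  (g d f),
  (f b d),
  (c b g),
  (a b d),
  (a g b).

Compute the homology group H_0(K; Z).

H_0 = Z.

Order the vertices as a < b < c < d < e < f < g. Listing each simplex with vertices in this order, K has dimension 2 with simplices:

  0-simplices (7): a, b, c, d, e, f, g
  1-simplices (21): ab, ac, ad, ae, af, ag, bc, bd, be, bf, bg, cd, ce, cf, cg, de, df, dg, ef, eg, fg
  2-simplices (14): abd, abg, acd, acf, aef, aeg, bce, bcg, bdf, bef, cde, cfg, deg, dfg

Hence C_0 ≅ Z^7, C_1 ≅ Z^21, C_2 ≅ Z^14.

Boundary ∂_1: C_1 → C_0 sends each edge [p,q] (with p < q) to q − p.
The resulting 7×21 matrix has rank 6, and its Smith normal form has invariant factors (1,1,1,1,1,1).

The boundary map ∂_2: C_2 → C_1 sends each 2-simplex [p,q,r] to [q,r] − [p,r] + [p,q]. For instance
  ∂aeg = eg − ag + ae,
  ∂bcg = cg − bg + bc.
The 21×14 boundary matrix has rank 13 and Smith normal form diag(1,1,1,1,1,1,1,1,1,1,1,1,1).

Now H_k = ker ∂_k / im ∂_{k+1}, so:

  H_0: rank C_0 − rank ∂_1 = 7 − 6 = 1, and the invariant factors of ∂_1 are all 1, so H_0 = Z.

(K is a triangulation of the torus T^2.)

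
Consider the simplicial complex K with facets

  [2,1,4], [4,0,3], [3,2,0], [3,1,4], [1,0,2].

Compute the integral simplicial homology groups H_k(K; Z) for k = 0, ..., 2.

H_0 ≅ Z,  H_1 ≅ Z,  H_2 = 0.

Take the total order 0 < 1 < 2 < 3 < 4 on the vertex set. Then K (dimension 2) consists of the simplices:

  0-simplices (5): [0], [1], [2], [3], [4]
  1-simplices (10): [0,1], [0,2], [0,3], [0,4], [1,2], [1,3], [1,4], [2,3], [2,4], [3,4]
  2-simplices (5): [0,1,2], [0,2,3], [0,3,4], [1,2,4], [1,3,4]

so the chain groups are C_0 ≅ Z^5, C_1 ≅ Z^10, C_2 ≅ Z^5.

∂_1: C_1 → C_0 sends each edge [p,q] (with p < q) to q − p. For instance
  ∂[1,3] = [3] − [1].
As a 5×10 matrix over Z this has rank 4, with invariant factors (1,1,1,1).

Boundary ∂_2: C_2 → C_1 sends each 2-simplex [p,q,r] to [q,r] − [p,r] + [p,q]. For instance
  ∂[0,2,3] = [2,3] − [0,3] + [0,2],
  ∂[0,1,2] = [1,2] − [0,2] + [0,1].
As a 10×5 matrix over Z this has rank 5, with invariant factors (1,1,1,1,1).

Computing H_k = (kernel of ∂_k) / (image of ∂_{k+1}):

  H_0: rank C_0 − rank ∂_1 = 5 − 4 = 1, and the invariant factors of ∂_1 are all 1, so H_0 ≅ Z.
  H_1: rank ker ∂_1 − rank ∂_2 = (10 − 4) − 5 = 1, and the invariant factors of ∂_2 are all 1, so H_1 ≅ Z.
  H_2: rank ker ∂_2 − rank ∂_3 = (5 − 5) − 0 = 0, and there is no ∂_3, so H_2 ≅ 0.

As a check, the Euler characteristic is 5 − 10 + 5 = 0, which agrees with 1 − 1 + 0 = 0.
(K is a triangulation of the Möbius band.)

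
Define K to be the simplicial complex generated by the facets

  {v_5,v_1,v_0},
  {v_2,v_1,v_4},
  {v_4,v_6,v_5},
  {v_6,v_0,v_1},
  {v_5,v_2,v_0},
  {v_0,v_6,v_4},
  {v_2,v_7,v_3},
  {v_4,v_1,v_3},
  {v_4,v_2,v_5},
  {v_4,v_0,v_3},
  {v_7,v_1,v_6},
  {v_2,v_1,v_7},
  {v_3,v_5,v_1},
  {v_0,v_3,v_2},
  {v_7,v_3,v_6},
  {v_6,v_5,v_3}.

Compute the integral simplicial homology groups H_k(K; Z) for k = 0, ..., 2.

H_0 = Z,  H_1 = Z^2,  H_2 = Z.

Take the total order v_0 < v_1 < v_2 < v_3 < v_4 < v_5 < v_6 < v_7 on the vertex set. Then K (dimension 2) consists of the simplices:

  0-simplices (8): [v_0], [v_1], [v_2], [v_3], [v_4], [v_5], [v_6], [v_7]
  1-simplices (24): (24 of them)
  2-simplices (16): (16 of them)

giving chain groups C_0 ≅ Z^8, C_1 ≅ Z^24, C_2 ≅ Z^16.

The boundary map ∂_1: C_1 → C_0 maps an edge to its endpoints' difference, ∂[p,q] = q − p.
The resulting 8×24 matrix has rank 7, and its Smith normal form has invariant factors (1,1,1,1,1,1,1).

The boundary map ∂_2: C_2 → C_1 acts by ∂[p,q,r] = [q,r] − [p,r] + [p,q]. For instance
  ∂[v_0,v_1,v_5] = [v_1,v_5] − [v_0,v_5] + [v_0,v_1],
  ∂[v_1,v_2,v_4] = [v_2,v_4] − [v_1,v_4] + [v_1,v_2].
This gives a 24×16 integer matrix of rank 15; reducing to Smith normal form yields diagonal entries (1,1,1,1,1,1,1,1,1,1,1,1,1,1,1).

From H_k ≅ ker(∂_k) / im(∂_{k+1}) we obtain:

  H_0: rank C_0 − rank ∂_1 = 8 − 7 = 1, and the invariant factors of ∂_1 are all 1, so H_0 = Z.
  H_1: rank ker ∂_1 − rank ∂_2 = (24 − 7) − 15 = 2, and the invariant factors of ∂_2 are all 1, so H_1 = Z^2.
  H_2: rank ker ∂_2 − rank ∂_3 = (16 − 15) − 0 = 1, and there is no ∂_3, so H_2 = Z.

As a check, the Euler characteristic is 8 − 24 + 16 = 0, which agrees with 1 − 2 + 1 = 0.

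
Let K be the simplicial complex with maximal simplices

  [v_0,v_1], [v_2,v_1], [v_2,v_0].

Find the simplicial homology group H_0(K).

Order the vertices as v_0 < v_1 < v_2. Listing each simplex with vertices in this order, K has dimension 1 with simplices:

  0-simplices (3): [v_0], [v_1], [v_2]
  1-simplices (3): [v_0,v_1], [v_0,v_2], [v_1,v_2]

Hence C_0 ≅ Z^3, C_1 ≅ Z^3.

The boundary map ∂_1: C_1 → C_0 is given by ∂[p,q] = [q] − [p].
The resulting 3×3 matrix has rank 2, and its Smith normal form has invariant factors (1,1).

Reading off H_k = ker ∂_k / im ∂_{k+1}:

  H_0: rank C_0 − rank ∂_1 = 3 − 2 = 1, and the invariant factors of ∂_1 are all 1, so H_0 = Z.

H_0 = Z.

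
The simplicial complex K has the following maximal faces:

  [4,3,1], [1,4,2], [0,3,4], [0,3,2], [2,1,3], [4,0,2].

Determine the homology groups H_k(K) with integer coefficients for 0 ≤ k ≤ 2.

H_0 = Z,  H_1 = 0,  H_2 = Z.

Fix the vertex order 0 < 1 < 2 < 3 < 4 and write every simplex with vertices in increasing order. Then dim K = 2 and the simplices of K are:

  0-simplices (5): [0], [1], [2], [3], [4]
  1-simplices (9): [0,2], [0,3], [0,4], [1,2], [1,3], [1,4], [2,3], [2,4], [3,4]
  2-simplices (6): [0,2,3], [0,2,4], [0,3,4], [1,2,3], [1,2,4], [1,3,4]

Hence C_0 ≅ Z^5, C_1 ≅ Z^9, C_2 ≅ Z^6.

The boundary map ∂_1: C_1 → C_0 is given by ∂[p,q] = [q] − [p].
This gives a 5×9 integer matrix of rank 4; reducing to Smith normal form yields diagonal entries (1,1,1,1).

Boundary ∂_2: C_2 → C_1 sends each 2-simplex [p,q,r] to [q,r] − [p,r] + [p,q]. For instance
  ∂[0,2,3] = [2,3] − [0,3] + [0,2],
  ∂[0,2,4] = [2,4] − [0,4] + [0,2].
As a 9×6 matrix over Z this has rank 5, with invariant factors (1,1,1,1,1).

From H_k ≅ ker(∂_k) / im(∂_{k+1}) we obtain:

  H_0: rank C_0 − rank ∂_1 = 5 − 4 = 1, and the invariant factors of ∂_1 are all 1, so H_0 = Z.
  H_1: rank ker ∂_1 − rank ∂_2 = (9 − 4) − 5 = 0, and the invariant factors of ∂_2 are all 1, so H_1 = 0.
  H_2: rank ker ∂_2 − rank ∂_3 = (6 − 5) − 0 = 1, and there is no ∂_3, so H_2 = Z.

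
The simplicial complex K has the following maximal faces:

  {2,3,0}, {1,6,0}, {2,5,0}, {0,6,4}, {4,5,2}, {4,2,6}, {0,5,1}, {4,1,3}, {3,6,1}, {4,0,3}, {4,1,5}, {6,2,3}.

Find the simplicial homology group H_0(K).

We work with the vertex ordering 0 < 1 < 2 < 3 < 4 < 5 < 6. The simplices of K, each written with vertices in increasing order, are:

  0-simplices (7): [0], [1], [2], [3], [4], [5], [6]
  1-simplices (18): [0,1], [0,2], [0,3], [0,4], [0,5], [0,6], [1,3], [1,4], [1,5], [1,6], [2,3], [2,4], [2,5], [2,6], [3,4], [3,6], [4,5], [4,6]
  2-simplices (12): [0,1,5], [0,1,6], [0,2,3], [0,2,5], [0,3,4], [0,4,6], [1,3,4], [1,3,6], [1,4,5], [2,3,6], [2,4,5], [2,4,6]

so the chain groups are C_0 ≅ Z^7, C_1 ≅ Z^18, C_2 ≅ Z^12.

The boundary map ∂_1: C_1 → C_0 sends each edge [p,q] (with p < q) to q − p.
The resulting 7×18 matrix has rank 6, and its Smith normal form has invariant factors (1,1,1,1,1,1).

Boundary ∂_2: C_2 → C_1 maps a triangle to the signed sum of its edges. For instance
  ∂[0,2,5] = [2,5] − [0,5] + [0,2],
  ∂[1,3,6] = [3,6] − [1,6] + [1,3].
The resulting 18×12 matrix has rank 12, and its Smith normal form has invariant factors (1,1,1,1,1,1,1,1,1,1,1,2).

Computing H_k = (kernel of ∂_k) / (image of ∂_{k+1}):

  H_0: rank C_0 − rank ∂_1 = 7 − 6 = 1, and the invariant factors of ∂_1 are all 1, so H_0 = Z.

H_0 = Z.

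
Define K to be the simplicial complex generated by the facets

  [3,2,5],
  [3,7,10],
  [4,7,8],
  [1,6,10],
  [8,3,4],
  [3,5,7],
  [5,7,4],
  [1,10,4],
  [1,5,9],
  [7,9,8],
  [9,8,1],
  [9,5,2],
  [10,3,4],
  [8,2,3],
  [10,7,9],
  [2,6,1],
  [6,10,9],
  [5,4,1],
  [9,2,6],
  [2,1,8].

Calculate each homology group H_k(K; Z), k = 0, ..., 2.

H_0 = Z,  H_1 = Z ⊕ Z_2,  H_2 = 0.

K has 10 vertices, 30 edges, 20 triangles.
rank ∂_0 = 0, rank ∂_1 = 9 ⇒ b_0 = 10 − 0 − 9 = 1; all invariant factors of ∂_1 are 1 so no torsion. So H_0 = Z.
rank ∂_1 = 9, rank ∂_2 = 20 ⇒ b_1 = 30 − 9 − 20 = 1; ∂_2 has invariant factor(s) [2] giving torsion. So H_1 = Z ⊕ Z_2.
rank ∂_2 = 20, rank ∂_3 = 0 ⇒ b_2 = 20 − 20 − 0 = 0. So H_2 = 0.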